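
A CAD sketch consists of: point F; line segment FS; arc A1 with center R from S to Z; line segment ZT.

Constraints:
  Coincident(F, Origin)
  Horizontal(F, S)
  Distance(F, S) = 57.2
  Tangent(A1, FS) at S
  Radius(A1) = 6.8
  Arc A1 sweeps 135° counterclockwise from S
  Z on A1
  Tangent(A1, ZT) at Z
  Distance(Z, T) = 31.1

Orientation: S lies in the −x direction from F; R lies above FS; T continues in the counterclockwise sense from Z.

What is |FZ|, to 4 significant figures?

53.66

F is at the origin; F and S share the same y with |FS| = 57.2 and S on the −x side, so S = (-57.20, 0.000). The tangent condition forces RS to be normal to FS, so R = S + (0, 6.8) = (-57.20, 6.800). On A1, S sits at bearing -90° from R; a 135° counterclockwise sweep puts Z at bearing 45°, so Z = R + 6.8·(cos 45°, sin 45°) = (-52.39, 11.61). Then |FZ| = |Z − F| = 53.66.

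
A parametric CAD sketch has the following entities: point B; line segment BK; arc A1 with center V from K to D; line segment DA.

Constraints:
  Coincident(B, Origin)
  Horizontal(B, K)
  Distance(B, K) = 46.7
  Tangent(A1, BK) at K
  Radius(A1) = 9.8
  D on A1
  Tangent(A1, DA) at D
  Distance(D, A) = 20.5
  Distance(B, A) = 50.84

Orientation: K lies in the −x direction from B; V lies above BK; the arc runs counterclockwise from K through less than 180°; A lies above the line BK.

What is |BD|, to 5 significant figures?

38.656

B is at the origin; BK is horizontal with |BK| = 46.7 and K on the −x side, so K = (-46.700, 0.0000). The tangent condition forces VK to be normal to BK, so V = K + (0, 9.8) = (-46.700, 9.8000). Since VD ⟂ DA (tangency), |VA| = √(9.8² + 20.5²) = 22.722 regardless of where D sits on A1. So A lies on both circle(B, 50.84) and circle(V, 22.722); the above-BK intersection is A = (-39.917, 31.486). D is the foot of the tangent from A: D = (-37.000, 11.194).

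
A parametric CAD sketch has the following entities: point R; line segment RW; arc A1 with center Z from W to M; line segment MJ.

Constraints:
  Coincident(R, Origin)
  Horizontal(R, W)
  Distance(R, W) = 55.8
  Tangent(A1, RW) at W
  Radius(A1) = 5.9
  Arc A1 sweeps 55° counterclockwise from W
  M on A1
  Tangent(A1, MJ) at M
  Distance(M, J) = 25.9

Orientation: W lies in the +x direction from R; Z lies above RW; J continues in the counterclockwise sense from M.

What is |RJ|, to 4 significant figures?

79.13

On A1, W sits at bearing -90° from Z; a 55° counterclockwise sweep puts M at bearing -35°, so M = Z + 5.9·(cos -35°, sin -35°) = (60.63, 2.516). The tangent condition forces ZM to be normal to MJ, so MJ runs along (−sin -35°, cos -35°); with |MJ| = 25.9, J = (75.49, 23.73). Then |RJ| = |J − R| = 79.13.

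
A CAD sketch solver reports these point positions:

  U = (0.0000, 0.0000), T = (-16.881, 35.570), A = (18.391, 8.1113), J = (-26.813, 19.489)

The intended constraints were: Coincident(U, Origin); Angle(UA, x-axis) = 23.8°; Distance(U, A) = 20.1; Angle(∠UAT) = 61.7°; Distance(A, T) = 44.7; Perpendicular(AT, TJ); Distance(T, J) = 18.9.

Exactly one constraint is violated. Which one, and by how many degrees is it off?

Perpendicular(AT, TJ) — off by 6.20°.

U = (0.00, 0.00) ✓; UA at 23.80° ✓; |UA| = 20.10 ✓; ∠UAT = 61.70° ✓; |AT| = 44.70 ✓; ∠(AT, TJ) = 96.20° ✗; |TJ| = 18.90 ✓.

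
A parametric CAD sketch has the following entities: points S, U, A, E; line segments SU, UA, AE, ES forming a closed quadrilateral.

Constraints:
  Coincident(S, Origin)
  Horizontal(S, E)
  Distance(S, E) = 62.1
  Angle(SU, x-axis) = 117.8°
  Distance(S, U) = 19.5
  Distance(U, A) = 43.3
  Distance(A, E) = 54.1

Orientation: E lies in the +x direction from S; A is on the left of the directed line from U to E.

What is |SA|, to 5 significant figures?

49.232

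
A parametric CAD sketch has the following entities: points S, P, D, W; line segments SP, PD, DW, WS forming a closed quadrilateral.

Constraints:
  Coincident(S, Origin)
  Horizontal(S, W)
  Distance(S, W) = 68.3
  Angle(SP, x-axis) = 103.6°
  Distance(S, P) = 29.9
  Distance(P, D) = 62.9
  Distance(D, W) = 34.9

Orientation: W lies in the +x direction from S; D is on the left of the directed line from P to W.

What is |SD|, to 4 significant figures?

64.59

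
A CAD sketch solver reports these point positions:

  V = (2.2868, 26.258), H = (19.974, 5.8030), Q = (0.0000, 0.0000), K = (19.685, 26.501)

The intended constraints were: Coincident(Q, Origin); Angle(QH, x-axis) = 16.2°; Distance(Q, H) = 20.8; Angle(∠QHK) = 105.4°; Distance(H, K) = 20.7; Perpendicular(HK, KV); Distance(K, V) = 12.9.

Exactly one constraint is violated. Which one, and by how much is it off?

Distance(K, V) = 12.9 — off by 4.50.

Q = (0.00, 0.00) ✓; QH at 16.20° ✓; |QH| = 20.80 ✓; ∠QHK = 105.4° ✓; |HK| = 20.70 ✓; ∠(HK, KV) = 90.00° ✓; |KV| = 17.40 ✗.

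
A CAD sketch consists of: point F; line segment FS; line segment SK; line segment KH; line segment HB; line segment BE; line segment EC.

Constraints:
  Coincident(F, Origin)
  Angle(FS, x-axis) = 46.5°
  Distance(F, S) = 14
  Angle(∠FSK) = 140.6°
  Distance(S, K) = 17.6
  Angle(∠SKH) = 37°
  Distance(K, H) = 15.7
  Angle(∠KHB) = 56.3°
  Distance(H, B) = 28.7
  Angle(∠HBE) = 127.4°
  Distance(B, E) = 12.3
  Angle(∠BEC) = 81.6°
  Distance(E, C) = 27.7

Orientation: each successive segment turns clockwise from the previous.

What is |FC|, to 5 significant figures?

40.401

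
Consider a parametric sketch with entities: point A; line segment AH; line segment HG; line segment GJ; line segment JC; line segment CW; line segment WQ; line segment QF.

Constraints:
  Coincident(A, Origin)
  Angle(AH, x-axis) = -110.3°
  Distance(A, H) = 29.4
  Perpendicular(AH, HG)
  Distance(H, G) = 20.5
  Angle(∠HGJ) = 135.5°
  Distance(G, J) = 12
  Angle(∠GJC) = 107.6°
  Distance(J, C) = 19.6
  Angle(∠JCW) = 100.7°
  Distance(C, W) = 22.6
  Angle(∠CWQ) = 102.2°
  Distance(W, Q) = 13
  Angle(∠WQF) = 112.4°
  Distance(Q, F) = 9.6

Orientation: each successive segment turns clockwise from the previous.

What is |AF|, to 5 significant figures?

27.179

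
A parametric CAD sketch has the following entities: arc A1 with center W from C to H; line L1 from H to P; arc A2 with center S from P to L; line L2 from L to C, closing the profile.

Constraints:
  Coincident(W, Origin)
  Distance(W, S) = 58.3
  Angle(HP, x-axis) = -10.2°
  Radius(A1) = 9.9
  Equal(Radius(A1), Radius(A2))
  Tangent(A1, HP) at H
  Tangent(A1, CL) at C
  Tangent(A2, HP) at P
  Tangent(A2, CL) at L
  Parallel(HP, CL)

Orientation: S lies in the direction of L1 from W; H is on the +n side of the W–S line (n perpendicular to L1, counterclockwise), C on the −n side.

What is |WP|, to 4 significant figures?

59.13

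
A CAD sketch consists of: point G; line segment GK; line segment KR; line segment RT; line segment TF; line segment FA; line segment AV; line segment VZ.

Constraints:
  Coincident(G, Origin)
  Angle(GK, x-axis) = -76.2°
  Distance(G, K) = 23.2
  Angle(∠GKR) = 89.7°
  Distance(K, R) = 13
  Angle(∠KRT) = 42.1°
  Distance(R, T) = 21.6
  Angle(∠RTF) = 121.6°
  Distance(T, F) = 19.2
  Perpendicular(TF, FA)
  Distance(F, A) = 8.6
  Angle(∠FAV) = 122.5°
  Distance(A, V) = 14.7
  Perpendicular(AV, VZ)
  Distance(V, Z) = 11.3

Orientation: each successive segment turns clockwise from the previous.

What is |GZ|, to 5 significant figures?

15.726

G is at the origin; GK runs at -76.2° with length 23.2, so K = (5.5340, -22.530). ∠GKR = 89.7° gives KR at -166.50° from the x-axis; with |KR| = 13.0, R = (-7.1068, -25.565). ∠KRT = 42.1° gives RT at 55.600° from the x-axis; with |RT| = 21.6, T = (5.0965, -7.7427). ∠RTF = 121.6° gives TF at -2.8000° from the x-axis; with |TF| = 19.2, F = (24.274, -8.6806). TF is perpendicular to FA, so FA runs at -92.800°; with |FA| = 8.6, A = (23.853, -17.270). ∠FAV = 122.5° gives AV at -150.30° from the x-axis; with |AV| = 14.7, V = (11.085, -24.554). AV ⟂ VZ, so VZ runs at 119.70°; with |VZ| = 11.3, Z = (5.4859, -14.738). Then |GZ| = |Z − G| = 15.726.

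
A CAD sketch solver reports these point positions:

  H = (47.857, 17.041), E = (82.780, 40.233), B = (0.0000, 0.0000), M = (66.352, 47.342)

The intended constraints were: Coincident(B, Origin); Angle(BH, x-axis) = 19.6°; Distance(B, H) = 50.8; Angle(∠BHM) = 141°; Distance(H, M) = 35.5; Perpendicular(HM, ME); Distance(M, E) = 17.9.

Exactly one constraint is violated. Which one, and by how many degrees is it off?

Perpendicular(HM, ME) — off by 8.00°.

B = (0.00, 0.00) ✓; BH at 19.60° ✓; |BH| = 50.80 ✓; ∠BHM = 141.0° ✓; |HM| = 35.50 ✓; ∠(HM, ME) = 82.00° ✗; |ME| = 17.90 ✓.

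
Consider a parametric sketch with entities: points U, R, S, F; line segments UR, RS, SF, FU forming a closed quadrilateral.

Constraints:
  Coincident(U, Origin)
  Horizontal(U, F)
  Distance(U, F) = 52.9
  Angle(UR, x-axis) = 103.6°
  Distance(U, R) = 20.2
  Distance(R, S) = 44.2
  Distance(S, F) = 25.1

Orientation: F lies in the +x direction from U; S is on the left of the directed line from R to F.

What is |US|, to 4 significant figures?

44.75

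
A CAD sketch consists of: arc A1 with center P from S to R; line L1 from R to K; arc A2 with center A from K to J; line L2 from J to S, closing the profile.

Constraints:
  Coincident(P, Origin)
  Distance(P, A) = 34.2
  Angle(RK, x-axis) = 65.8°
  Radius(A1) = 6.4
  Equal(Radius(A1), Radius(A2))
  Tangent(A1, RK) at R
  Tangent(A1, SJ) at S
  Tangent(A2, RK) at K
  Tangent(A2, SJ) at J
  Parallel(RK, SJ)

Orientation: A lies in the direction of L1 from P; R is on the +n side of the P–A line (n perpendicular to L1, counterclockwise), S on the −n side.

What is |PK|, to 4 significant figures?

34.79

The slot axis is L1's direction at 65.8°, so u = (cos 65.8°, sin 65.8°) = (0.4099, 0.9121) and n = (−sin 65.8°, cos 65.8°) = (-0.9121, 0.4099). P is at the origin and A lies 34.2 along u from P, so A = 34.2·u = (14.02, 31.19). Tangency of A1 to both parallel lines with radius 6.4 puts R and S at P ± 6.4·n: R = (-5.838, 2.624), S = (5.838, -2.624). Equal radii place K and J the same way about A: K = A + 6.4·n = (8.182, 33.82), J = A − 6.4·n = (19.86, 28.57). Then |PK| = |K − P| = 34.79.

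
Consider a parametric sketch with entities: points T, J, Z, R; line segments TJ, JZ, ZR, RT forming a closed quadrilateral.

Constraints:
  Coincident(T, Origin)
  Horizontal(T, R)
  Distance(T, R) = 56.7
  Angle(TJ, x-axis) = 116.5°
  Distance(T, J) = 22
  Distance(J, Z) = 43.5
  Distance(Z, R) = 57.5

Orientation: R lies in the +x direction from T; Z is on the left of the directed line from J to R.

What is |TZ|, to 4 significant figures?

52.90

T is at the origin; TR is horizontal with |TR| = 56.7 and R in +x, so R = (56.7, 0). TJ runs at 116.5° with |TJ| = 22.0, so J = (-9.816, 19.69). Z is determined by |JZ| = 43.5 and |ZR| = 57.5 together: it lies at the intersection of circle(J, 43.5) and circle(R, 57.5). With |JR| = 69.37, the foot of the radical line on JR is 24.49 from J and the perpendicular offset is √(43.5² − 24.49²) = 35.95. Taking the left-of-JR solution: Z = (23.87, 47.21).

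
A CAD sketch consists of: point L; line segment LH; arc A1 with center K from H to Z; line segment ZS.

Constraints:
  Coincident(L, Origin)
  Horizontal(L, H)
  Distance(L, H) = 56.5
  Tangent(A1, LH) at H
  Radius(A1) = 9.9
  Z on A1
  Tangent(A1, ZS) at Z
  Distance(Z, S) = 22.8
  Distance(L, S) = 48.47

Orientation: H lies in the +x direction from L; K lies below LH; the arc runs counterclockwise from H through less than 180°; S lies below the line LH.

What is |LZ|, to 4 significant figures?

47.63

L is at the origin; LH is horizontal with |LH| = 56.5 and H on the +x side, so H = (56.50, 0.000). A1 meets LH tangentially, so KH is at right angles to LH, so K = H + (0, -9.9) = (56.50, -9.900). Since KZ ⟂ ZS (tangency), |KS| = √(9.9² + 22.8²) = 24.86 regardless of where Z sits on A1. So S lies on both circle(L, 48.47) and circle(K, 24.86); the below-LH intersection is S = (39.52, -28.06). Z is the foot of the tangent from S: Z = (47.17, -6.578).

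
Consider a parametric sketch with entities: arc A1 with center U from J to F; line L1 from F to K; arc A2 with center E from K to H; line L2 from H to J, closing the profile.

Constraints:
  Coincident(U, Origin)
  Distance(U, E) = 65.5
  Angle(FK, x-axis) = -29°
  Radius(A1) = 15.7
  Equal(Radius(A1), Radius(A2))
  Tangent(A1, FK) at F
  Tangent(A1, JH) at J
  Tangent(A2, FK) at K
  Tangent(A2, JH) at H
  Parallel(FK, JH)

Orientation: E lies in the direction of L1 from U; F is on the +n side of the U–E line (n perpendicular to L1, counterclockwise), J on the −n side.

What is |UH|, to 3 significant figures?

67.4

The slot axis is L1's direction at -29.0°, so u = (cos -29.0°, sin -29.0°) = (0.875, -0.485) and n = (−sin -29.0°, cos -29.0°) = (0.485, 0.875). U is at the origin and E lies 65.5 along u from U, so E = 65.5·u = (57.3, -31.8). Tangency of A1 to both parallel lines with radius 15.7 puts F and J at U ± 15.7·n: F = (7.61, 13.7), J = (-7.61, -13.7). Equal radii place K and H the same way about E: K = E + 15.7·n = (64.9, -18.0), H = E − 15.7·n = (49.7, -45.5). Then |UH| = |H − U| = 67.4.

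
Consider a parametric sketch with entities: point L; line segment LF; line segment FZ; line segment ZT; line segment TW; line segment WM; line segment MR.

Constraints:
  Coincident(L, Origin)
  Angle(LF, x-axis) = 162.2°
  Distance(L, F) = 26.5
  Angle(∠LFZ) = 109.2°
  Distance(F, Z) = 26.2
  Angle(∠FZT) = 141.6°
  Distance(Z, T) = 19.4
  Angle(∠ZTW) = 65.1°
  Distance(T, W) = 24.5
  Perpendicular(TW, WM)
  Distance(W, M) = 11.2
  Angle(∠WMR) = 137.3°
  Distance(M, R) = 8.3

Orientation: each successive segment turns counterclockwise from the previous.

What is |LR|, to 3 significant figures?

32.4

TW is perpendicular to WM, so WM runs at 116°; with |WM| = 11.2, M = (-23.5, -11.3). ∠WMR = 137.3° gives MR at 159° from the x-axis; with |MR| = 8.3, R = (-31.3, -8.35). Then |LR| = |R − L| = 32.4.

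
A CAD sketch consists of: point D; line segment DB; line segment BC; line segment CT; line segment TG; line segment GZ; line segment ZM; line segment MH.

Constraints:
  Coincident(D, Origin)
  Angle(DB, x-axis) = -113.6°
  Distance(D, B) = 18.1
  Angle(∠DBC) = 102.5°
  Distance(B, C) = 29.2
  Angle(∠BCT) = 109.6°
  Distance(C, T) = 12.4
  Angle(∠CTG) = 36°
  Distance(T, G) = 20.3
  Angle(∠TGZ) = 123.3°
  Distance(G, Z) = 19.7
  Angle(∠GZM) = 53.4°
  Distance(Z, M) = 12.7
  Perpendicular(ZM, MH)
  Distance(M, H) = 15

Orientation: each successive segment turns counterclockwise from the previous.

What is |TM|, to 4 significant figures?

24.24

∠TGZ = 123.3° gives GZ at -125.0° from the x-axis; with |GZ| = 19.7, Z = (-5.000, -42.34). ∠GZM = 53.4° gives ZM at 1.600° from the x-axis; with |ZM| = 12.7, M = (7.695, -41.98). Then |TM| = |M − T| = 24.24.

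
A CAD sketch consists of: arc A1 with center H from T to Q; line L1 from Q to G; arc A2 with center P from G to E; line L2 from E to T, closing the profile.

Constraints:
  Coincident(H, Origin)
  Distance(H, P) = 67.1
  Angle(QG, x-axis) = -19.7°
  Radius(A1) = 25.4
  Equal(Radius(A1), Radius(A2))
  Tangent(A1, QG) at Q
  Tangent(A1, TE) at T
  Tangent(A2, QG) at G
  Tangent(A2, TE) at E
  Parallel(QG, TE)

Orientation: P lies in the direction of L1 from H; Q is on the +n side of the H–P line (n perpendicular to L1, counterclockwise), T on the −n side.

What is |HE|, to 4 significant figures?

71.75

The slot axis is L1's direction at -19.7°, so u = (cos -19.7°, sin -19.7°) = (0.9415, -0.3371) and n = (−sin -19.7°, cos -19.7°) = (0.3371, 0.9415). H is at the origin and P lies 67.1 along u from H, so P = 67.1·u = (63.17, -22.62). Tangency of A1 to both parallel lines with radius 25.4 puts Q and T at H ± 25.4·n: Q = (8.562, 23.91), T = (-8.562, -23.91). Equal radii place G and E the same way about P: G = P + 25.4·n = (71.73, 1.294), E = P − 25.4·n = (54.61, -46.53). Then |HE| = |E − H| = 71.75.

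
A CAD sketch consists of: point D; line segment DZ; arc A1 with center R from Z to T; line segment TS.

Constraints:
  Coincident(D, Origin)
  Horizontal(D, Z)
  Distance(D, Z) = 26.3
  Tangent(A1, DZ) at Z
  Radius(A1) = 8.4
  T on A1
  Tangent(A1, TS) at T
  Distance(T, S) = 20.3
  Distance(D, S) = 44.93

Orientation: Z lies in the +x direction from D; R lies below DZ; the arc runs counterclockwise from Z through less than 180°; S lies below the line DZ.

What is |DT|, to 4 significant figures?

24.82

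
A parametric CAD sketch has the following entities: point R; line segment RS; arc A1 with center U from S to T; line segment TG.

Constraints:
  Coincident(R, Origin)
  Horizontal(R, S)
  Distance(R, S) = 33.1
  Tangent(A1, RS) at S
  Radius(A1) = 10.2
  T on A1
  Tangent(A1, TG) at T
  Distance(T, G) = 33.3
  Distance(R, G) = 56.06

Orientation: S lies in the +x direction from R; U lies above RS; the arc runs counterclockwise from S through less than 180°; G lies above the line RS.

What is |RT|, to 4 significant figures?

44.84

Checks: ∠(US, SR) = 90.00° ✓; |UT| = 10.20 ✓; ∠(UT, TG) = 90.00° ✓; |TG| = 33.30 ✓; |RG| = 56.06 ✓.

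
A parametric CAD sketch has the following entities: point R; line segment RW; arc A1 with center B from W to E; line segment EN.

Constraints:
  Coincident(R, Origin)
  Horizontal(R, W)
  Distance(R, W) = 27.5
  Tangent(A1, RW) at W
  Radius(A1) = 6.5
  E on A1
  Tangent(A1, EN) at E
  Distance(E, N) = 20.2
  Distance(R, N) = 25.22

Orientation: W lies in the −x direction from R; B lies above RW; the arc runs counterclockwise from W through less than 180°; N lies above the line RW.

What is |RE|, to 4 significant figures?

21.97

Checks: |BE| = 6.500 ✓; ∠(BE, EN) = 90.00° ✓; |EN| = 20.20 ✓; |RN| = 25.22 ✓.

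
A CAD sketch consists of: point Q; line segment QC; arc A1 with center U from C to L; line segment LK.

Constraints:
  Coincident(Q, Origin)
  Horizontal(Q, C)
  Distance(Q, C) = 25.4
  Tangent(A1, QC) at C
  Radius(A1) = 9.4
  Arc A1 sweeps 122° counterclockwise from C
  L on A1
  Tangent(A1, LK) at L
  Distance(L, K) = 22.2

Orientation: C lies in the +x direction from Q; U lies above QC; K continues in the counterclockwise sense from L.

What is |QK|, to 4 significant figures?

39.62

Q is at the origin; Q and C share the same y with |QC| = 25.4 and C on the +x side, so C = (25.40, 0.000). The tangent condition forces UC to be normal to QC, so U = C + (0, 9.4) = (25.40, 9.400). On A1, C sits at bearing -90° from U; a 122° counterclockwise sweep puts L at bearing 32°, so L = U + 9.4·(cos 32°, sin 32°) = (33.37, 14.38). The tangent condition forces UL to be normal to LK, so LK runs along (−sin 32°, cos 32°); with |LK| = 22.2, K = (21.61, 33.21). Then |QK| = |K − Q| = 39.62.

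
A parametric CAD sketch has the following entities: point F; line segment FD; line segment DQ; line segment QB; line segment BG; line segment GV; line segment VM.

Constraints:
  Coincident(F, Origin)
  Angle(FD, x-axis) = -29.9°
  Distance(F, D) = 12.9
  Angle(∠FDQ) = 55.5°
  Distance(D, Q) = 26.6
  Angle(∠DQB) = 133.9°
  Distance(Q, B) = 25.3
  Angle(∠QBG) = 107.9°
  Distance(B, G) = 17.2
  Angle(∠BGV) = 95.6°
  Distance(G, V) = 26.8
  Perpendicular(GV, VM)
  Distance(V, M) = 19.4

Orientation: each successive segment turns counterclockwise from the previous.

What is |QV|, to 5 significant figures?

27.713

F is at the origin; FD runs at -29.9° with length 12.9, so D = (11.183, -6.4305). ∠FDQ = 55.5° gives DQ at 94.600° from the x-axis; with |DQ| = 26.6, Q = (9.0497, 20.084). ∠DQB = 133.9° gives QB at 140.70° from the x-axis; with |QB| = 25.3, B = (-10.528, 36.108). ∠QBG = 107.9° gives BG at -147.20° from the x-axis; with |BG| = 17.2, G = (-24.986, 26.791). ∠BGV = 95.6° gives GV at -62.800° from the x-axis; with |GV| = 26.8, V = (-12.736, 2.9546). Then |QV| = |V − Q| = 27.713.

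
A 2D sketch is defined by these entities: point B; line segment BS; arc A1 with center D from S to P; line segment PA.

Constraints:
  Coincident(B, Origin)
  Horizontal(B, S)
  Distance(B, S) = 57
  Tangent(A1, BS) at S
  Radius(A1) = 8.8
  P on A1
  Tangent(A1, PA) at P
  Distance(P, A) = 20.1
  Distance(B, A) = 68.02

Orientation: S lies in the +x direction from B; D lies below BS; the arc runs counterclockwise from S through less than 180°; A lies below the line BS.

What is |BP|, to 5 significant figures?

51.534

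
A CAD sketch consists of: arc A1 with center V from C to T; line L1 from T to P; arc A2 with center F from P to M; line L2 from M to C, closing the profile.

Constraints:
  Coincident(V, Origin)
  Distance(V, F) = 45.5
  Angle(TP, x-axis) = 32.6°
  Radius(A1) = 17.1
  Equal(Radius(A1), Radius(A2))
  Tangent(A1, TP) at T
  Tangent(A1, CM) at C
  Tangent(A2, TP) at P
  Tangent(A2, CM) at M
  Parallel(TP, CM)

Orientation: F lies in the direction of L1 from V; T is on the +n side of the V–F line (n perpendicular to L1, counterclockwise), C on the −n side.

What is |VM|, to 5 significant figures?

48.607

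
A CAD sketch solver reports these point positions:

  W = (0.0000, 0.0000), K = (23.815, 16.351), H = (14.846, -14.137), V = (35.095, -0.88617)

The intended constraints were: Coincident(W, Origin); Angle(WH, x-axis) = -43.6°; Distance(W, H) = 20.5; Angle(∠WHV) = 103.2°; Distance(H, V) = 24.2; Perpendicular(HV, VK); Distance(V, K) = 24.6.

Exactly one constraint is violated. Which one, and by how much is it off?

Distance(V, K) = 24.6 — off by 4.00.

W = (0.00, 0.00) ✓; WH at -43.60° ✓; |WH| = 20.50 ✓; ∠WHV = 103.2° ✓; |HV| = 24.20 ✓; ∠(HV, VK) = 90.00° ✓; |VK| = 20.60 ✗.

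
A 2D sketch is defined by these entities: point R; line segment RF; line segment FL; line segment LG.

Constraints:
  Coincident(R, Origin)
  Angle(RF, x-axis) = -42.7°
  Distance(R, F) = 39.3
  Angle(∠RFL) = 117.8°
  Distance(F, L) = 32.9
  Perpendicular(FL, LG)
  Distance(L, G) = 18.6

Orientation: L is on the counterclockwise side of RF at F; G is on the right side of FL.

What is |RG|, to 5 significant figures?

73.974

R is at the origin; RF runs at -42.7° with length 39.3, so F = 39.3·(cos -42.7°, sin -42.7°) = (28.882, -26.652). ∠RFL = 117.8°, so FL runs at -42.7° + (180° − 117.8°) = 19.500° from the x-axis; with |FL| = 32.9, L = F + 32.9·(cos 19.500°, sin 19.500°) = (59.895, -15.669). FL ⟂ LG; with |LG| = 18.6 on the right of FL, G = L + 18.6·(0.33381, -0.94264) = (66.104, -33.203). Then |RG| = |G − R| = 73.974.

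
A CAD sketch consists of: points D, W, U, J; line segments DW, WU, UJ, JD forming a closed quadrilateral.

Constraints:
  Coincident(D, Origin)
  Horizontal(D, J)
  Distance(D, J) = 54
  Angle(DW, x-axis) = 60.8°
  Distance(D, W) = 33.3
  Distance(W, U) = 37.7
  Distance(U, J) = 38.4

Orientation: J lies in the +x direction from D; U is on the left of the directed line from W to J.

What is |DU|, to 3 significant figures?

65.3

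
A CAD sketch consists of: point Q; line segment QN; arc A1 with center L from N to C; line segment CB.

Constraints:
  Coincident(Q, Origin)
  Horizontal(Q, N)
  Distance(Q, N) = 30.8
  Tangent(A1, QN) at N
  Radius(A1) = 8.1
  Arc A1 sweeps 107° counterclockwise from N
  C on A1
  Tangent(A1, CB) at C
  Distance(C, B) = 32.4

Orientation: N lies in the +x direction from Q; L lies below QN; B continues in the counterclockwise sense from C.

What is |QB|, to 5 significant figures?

52.691

Q is at the origin; QN is horizontal with |QN| = 30.8 and N on the +x side, so N = (30.800, 0.0000). Since A1 is tangent to QN there, LN ⟂ QN, so L = N + (0, -8.1) = (30.800, -8.1000). On A1, N sits at bearing 90° from L; a 107° counterclockwise sweep puts C at bearing 197°, so C = L + 8.1·(cos 197°, sin 197°) = (23.054, -10.468). Since A1 is tangent to CB there, LC ⟂ CB, so CB runs along (−sin 197°, cos 197°); with |CB| = 32.4, B = (32.527, -41.452). Then |QB| = |B − Q| = 52.691.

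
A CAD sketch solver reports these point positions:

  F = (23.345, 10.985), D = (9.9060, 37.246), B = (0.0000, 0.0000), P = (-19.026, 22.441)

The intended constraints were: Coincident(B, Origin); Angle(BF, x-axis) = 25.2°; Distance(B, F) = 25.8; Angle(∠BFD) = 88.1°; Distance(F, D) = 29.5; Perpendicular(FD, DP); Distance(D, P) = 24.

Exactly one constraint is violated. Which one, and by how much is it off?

Distance(D, P) = 24 — off by 8.50.

B = (0.00, 0.00) ✓; BF at 25.20° ✓; |BF| = 25.80 ✓; ∠BFD = 88.10° ✓; |FD| = 29.50 ✓; ∠(FD, DP) = 90.00° ✓; |DP| = 32.50 ✗.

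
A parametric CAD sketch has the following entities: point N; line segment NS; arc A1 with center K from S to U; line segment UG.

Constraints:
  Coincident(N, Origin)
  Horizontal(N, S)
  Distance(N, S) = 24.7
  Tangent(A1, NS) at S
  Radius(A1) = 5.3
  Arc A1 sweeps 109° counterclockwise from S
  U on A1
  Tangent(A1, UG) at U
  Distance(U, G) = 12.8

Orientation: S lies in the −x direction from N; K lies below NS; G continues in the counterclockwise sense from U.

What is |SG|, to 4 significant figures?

19.15

On A1, S sits at bearing 90° from K; a 109° counterclockwise sweep puts U at bearing 199°, so U = K + 5.3·(cos 199°, sin 199°) = (-29.71, -7.026). Since A1 is tangent to UG there, KU ⟂ UG, so UG runs along (−sin 199°, cos 199°); with |UG| = 12.8, G = (-25.54, -19.13). Then |SG| = |G − S| = 19.15.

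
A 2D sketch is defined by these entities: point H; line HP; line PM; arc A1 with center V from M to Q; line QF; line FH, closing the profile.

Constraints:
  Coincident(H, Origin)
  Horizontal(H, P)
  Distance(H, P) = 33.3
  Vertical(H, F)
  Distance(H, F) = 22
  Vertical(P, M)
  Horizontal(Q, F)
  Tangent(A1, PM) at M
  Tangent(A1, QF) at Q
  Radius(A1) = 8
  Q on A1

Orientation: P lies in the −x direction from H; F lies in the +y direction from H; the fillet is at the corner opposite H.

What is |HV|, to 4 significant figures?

28.92

HF is vertical with |HF| = 22.0 and F on the +y side, so F = (0.000, 22.00). The virtual corner opposite H is at (-33.30, 22.00). The tangent condition forces VM to be normal to PM and the tangent condition forces VQ to be normal to QF, with radius 8.0, so the center V sits 8.0 in from both sides at V = (-25.30, 14.00). Then |HV| = |V − H| = 28.92.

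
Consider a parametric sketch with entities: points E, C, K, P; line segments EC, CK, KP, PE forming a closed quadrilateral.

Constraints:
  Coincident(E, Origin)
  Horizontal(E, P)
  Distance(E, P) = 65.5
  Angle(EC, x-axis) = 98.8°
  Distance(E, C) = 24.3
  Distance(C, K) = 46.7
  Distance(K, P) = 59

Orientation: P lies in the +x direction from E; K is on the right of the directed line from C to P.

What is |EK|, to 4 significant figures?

22.95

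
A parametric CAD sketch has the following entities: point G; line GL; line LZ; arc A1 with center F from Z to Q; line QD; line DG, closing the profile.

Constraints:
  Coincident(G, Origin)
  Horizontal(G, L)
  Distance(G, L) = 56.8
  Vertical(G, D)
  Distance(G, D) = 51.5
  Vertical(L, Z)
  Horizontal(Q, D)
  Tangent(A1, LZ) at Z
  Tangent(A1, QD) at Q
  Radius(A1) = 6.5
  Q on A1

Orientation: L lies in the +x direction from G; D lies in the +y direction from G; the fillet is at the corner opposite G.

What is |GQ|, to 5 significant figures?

71.988

The virtual corner opposite G is at (56.800, 51.500). Since A1 is tangent to LZ there, FZ ⟂ LZ and the tangent condition forces FQ to be normal to QD, with radius 6.5, so the center F sits 6.5 in from both sides at F = (50.300, 45.000). That places the tangent points at Z = (56.800, 45.000) on LZ and Q = (50.300, 51.500) on QD. Then |GQ| = |Q − G| = 71.988.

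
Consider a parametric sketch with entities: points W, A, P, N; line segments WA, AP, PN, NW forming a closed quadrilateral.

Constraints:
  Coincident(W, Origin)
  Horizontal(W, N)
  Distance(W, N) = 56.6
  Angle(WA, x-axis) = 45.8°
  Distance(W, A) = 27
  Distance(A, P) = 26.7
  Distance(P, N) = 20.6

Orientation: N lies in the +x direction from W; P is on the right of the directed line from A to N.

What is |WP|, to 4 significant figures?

36.04

W is at the origin; WN is horizontal with |WN| = 56.6 and N in +x, so N = (56.6, 0). WA runs at 45.8° with |WA| = 27.0, so A = (18.82, 19.36). P is determined by |AP| = 26.7 and |PN| = 20.6 together: it lies at the intersection of circle(A, 26.7) and circle(N, 20.6). With |AN| = 42.45, the foot of the radical line on AN is 24.62 from A and the perpendicular offset is √(26.7² − 24.62²) = 10.33. Taking the right-of-AN solution: P = (36.03, -1.062).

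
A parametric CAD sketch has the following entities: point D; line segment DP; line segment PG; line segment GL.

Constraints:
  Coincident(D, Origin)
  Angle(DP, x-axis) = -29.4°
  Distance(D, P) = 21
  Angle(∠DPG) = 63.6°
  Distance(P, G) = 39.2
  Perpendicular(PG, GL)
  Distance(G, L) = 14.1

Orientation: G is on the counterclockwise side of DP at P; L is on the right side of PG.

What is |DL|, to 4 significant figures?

44.44

∠DPG = 63.6°, so PG runs at -29.4° + (180° − 63.6°) = 87.00° from the x-axis; with |PG| = 39.2, G = P + 39.2·(cos 87.00°, sin 87.00°) = (20.35, 28.84). PG is perpendicular to GL; with |GL| = 14.1 on the right of PG, L = G + 14.1·(0.9986, -0.05234) = (34.43, 28.10). Then |DL| = |L − D| = 44.44.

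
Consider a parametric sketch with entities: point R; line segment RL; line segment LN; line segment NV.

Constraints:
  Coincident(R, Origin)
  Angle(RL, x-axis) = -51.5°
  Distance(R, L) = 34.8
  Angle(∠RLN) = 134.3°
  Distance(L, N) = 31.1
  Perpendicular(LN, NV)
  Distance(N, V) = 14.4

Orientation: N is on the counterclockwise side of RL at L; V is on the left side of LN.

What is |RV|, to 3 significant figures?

56.4

∠RLN = 134.3°, so LN runs at -51.5° + (180° − 134.3°) = -5.80° from the x-axis; with |LN| = 31.1, N = L + 31.1·(cos -5.80°, sin -5.80°) = (52.6, -30.4). LN ⟂ NV; with |NV| = 14.4 on the left of LN, V = N + 14.4·(0.101, 0.995) = (54.1, -16.1). Then |RV| = |V − R| = 56.4.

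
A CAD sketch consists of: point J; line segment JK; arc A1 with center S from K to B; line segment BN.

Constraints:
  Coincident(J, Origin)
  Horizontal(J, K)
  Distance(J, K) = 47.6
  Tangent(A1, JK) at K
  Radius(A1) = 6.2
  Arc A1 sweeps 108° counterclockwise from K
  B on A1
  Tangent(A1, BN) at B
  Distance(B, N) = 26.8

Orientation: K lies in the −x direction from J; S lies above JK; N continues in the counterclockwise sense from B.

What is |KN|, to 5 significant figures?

33.689

On A1, K sits at bearing -90° from S; a 108° counterclockwise sweep puts B at bearing 18°, so B = S + 6.2·(cos 18°, sin 18°) = (-41.703, 8.1159). The tangent condition forces SB to be normal to BN, so BN runs along (−sin 18°, cos 18°); with |BN| = 26.8, N = (-49.985, 33.604). Then |KN| = |N − K| = 33.689.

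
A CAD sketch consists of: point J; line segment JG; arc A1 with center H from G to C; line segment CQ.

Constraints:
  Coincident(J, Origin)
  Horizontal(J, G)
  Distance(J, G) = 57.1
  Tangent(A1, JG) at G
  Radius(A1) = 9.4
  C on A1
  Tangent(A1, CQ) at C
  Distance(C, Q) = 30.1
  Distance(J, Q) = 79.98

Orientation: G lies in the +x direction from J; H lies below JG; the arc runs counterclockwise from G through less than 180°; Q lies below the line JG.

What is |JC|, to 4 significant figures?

52.55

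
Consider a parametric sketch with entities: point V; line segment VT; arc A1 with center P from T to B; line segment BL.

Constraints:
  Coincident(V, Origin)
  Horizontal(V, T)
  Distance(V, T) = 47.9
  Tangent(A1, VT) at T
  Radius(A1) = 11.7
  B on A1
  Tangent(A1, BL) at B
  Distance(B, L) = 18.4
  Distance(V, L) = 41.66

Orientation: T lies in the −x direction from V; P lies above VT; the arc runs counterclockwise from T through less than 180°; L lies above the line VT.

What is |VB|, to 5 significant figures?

37.609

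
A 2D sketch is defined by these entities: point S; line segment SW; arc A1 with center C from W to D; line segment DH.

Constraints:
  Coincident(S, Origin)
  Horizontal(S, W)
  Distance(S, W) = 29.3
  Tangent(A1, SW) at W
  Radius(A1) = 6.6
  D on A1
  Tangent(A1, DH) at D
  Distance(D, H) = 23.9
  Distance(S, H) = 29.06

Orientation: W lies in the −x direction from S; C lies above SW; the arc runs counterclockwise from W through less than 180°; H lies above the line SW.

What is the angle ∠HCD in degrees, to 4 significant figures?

74.56°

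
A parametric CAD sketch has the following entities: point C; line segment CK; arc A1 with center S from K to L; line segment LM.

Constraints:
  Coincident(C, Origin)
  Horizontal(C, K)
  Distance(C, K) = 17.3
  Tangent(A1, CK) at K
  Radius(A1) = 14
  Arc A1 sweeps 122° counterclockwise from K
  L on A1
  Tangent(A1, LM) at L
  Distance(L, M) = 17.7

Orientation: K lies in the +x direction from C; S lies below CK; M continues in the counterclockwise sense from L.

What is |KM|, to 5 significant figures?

36.515

C is at the origin; C and K share the same y with |CK| = 17.3 and K on the +x side, so K = (17.300, 0.0000). A1 meets CK tangentially, so SK is at right angles to CK, so S = K + (0, -14) = (17.300, -14.000). On A1, K sits at bearing 90° from S; a 122° counterclockwise sweep puts L at bearing 212°, so L = S + 14.0·(cos 212°, sin 212°) = (5.4273, -21.419). A1 meets LM tangentially, so SL is at right angles to LM, so LM runs along (−sin 212°, cos 212°); with |LM| = 17.7, M = (14.807, -36.429). Then |KM| = |M − K| = 36.515.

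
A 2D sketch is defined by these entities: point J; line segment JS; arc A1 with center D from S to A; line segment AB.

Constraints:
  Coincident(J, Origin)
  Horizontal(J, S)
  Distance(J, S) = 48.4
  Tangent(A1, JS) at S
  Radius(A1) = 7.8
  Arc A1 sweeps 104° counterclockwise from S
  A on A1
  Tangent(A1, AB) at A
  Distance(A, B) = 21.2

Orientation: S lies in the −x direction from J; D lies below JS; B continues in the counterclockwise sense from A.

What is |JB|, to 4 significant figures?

59.16

On A1, S sits at bearing 90° from D; a 104° counterclockwise sweep puts A at bearing 194°, so A = D + 7.8·(cos 194°, sin 194°) = (-55.97, -9.687). Tangency of A1 to AB means the radius DA is perpendicular to AB, so AB runs along (−sin 194°, cos 194°); with |AB| = 21.2, B = (-50.84, -30.26). Then |JB| = |B − J| = 59.16.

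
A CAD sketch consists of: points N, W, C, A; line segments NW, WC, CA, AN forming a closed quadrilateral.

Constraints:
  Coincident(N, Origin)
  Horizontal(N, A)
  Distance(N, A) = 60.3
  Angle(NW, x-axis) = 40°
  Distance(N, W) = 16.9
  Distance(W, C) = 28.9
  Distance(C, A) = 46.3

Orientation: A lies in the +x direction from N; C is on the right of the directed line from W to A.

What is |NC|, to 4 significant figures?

24.88

Checks: N = (0.00, 0.00) ✓; |WC| = 28.90 ✓; |CA| = 46.30 ✓.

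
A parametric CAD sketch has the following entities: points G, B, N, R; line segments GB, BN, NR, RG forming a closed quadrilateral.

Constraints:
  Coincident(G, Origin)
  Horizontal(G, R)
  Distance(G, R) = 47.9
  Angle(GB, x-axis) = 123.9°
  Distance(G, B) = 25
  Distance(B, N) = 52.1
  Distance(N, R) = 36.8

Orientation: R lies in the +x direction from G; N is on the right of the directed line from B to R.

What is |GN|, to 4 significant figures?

27.18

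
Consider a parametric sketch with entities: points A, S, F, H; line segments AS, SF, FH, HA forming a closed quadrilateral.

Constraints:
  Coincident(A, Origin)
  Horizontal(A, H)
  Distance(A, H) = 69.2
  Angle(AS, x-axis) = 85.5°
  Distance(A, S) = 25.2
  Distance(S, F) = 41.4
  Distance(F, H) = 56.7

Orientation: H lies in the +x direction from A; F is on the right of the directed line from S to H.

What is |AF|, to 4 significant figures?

20.32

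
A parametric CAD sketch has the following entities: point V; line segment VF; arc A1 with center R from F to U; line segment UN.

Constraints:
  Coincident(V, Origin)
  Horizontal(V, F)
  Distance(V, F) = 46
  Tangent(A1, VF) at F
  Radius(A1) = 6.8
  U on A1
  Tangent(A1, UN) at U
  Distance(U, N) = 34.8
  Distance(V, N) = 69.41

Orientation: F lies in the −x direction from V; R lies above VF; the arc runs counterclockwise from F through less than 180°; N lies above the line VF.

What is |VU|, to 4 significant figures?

41.20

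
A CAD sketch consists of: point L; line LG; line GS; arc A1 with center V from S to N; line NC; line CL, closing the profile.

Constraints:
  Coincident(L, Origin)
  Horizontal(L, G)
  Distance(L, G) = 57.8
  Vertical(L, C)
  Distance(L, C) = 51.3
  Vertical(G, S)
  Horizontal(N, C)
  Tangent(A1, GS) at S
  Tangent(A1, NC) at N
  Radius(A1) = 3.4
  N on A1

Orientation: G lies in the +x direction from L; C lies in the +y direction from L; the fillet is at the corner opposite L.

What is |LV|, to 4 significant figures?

72.48

LC is vertical with |LC| = 51.3 and C on the +y side, so C = (0.000, 51.30). The virtual corner opposite L is at (57.80, 51.30). Tangency of A1 to GS means the radius VS is perpendicular to GS and the tangent condition forces VN to be normal to NC, with radius 3.4, so the center V sits 3.4 in from both sides at V = (54.40, 47.90). Then |LV| = |V − L| = 72.48.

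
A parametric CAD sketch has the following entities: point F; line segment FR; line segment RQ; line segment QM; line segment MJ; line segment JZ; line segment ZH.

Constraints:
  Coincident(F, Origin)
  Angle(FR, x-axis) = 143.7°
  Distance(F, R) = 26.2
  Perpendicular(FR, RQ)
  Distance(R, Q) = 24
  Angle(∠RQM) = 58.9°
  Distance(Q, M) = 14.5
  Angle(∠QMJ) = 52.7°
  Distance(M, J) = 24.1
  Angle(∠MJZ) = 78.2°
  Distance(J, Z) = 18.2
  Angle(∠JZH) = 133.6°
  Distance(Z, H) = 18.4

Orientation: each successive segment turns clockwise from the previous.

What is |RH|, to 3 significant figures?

40.4

F is at the origin; FR runs at 143.7° with length 26.2, so R = (-21.1, 15.5). FR ⟂ RQ, so RQ runs at 53.7°; with |RQ| = 24.0, Q = (-6.91, 34.9). ∠RQM = 58.9° gives QM at -67.4° from the x-axis; with |QM| = 14.5, M = (-1.33, 21.5). ∠QMJ = 52.7° gives MJ at 165° from the x-axis; with |MJ| = 24.1, J = (-24.6, 27.6). ∠MJZ = 78.2° gives JZ at 63.5° from the x-axis; with |JZ| = 18.2, Z = (-16.5, 43.9). ∠JZH = 133.6° gives ZH at 17.1° from the x-axis; with |ZH| = 18.4, H = (1.06, 49.3). Then |RH| = |H − R| = 40.4.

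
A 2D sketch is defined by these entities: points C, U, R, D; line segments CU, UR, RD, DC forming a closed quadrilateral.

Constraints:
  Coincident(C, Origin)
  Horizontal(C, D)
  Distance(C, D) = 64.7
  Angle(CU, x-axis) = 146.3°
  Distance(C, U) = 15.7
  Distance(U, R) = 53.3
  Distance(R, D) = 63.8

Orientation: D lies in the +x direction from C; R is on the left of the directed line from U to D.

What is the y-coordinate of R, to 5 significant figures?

48.127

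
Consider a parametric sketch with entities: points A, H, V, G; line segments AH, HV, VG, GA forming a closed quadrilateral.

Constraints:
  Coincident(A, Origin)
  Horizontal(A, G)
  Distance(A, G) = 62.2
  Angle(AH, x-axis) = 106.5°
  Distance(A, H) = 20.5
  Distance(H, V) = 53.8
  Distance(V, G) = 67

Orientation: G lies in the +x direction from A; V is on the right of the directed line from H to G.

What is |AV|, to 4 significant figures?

33.48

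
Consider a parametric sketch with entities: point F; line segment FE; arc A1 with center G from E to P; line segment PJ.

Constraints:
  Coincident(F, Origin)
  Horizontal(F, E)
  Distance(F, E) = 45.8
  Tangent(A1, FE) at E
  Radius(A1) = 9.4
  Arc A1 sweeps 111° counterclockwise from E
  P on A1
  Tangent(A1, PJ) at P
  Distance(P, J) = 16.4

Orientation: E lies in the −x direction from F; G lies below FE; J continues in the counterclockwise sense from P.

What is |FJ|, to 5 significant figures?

56.214

On A1, E sits at bearing 90° from G; a 111° counterclockwise sweep puts P at bearing 201°, so P = G + 9.4·(cos 201°, sin 201°) = (-54.576, -12.769). A1 meets PJ tangentially, so GP is at right angles to PJ, so PJ runs along (−sin 201°, cos 201°); with |PJ| = 16.4, J = (-48.698, -28.079). Then |FJ| = |J − F| = 56.214.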